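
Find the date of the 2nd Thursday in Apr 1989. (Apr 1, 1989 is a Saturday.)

Apr 13, 1989

Apr 1989 begins on a Saturday, so the first Thursday is Apr 6 (5 days later).
The 2nd Thursday is 1 weeks later: 6 + 7 = 13.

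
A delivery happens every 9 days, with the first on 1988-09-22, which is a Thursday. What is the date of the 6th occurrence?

1988-11-06

The 6th occurrence is 5 intervals after the first: 5 × 9 = 45 days after 1988-09-22.
September has 30 days — 8 days to the end of September leaves 37.
October has 31 days (6 left).
6 days into November → 1988-11-06.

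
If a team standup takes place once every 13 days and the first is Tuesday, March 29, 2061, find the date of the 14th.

The 14th occurrence is 13 intervals after the first: 13 × 13 = 169 days after March 29, 2061.
March has 31 days — 2 days to the end of March leaves 167.
April has 30 days (137 left).
May has 31 days (106 left).
June has 30 days (76 left).
July has 31 days (45 left).
August has 31 days (14 left).
14 days into September → September 14, 2061.

September 14, 2061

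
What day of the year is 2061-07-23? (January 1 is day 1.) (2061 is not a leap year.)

Days in months before July: 31 + 28 + 31 + 30 + 31 + 30 = 181.
Plus 23 days into July → day 204.

204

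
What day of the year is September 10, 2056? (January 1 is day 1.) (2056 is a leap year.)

254

Days in months before September: 31 + 29 + 31 + 30 + 31 + 30 + 31 + 31 = 244.
Plus 10 days into September → day 254.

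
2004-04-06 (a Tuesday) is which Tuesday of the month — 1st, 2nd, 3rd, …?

Day 6 falls in week ⌈6/7⌉ of the month.
Days 1–7 hold the 1st Tuesday, 8–14 the 2nd, 15–21 the 3rd, 22–28 the 4th, 29–31 the 5th.
6 is in the range for the 1st.

1st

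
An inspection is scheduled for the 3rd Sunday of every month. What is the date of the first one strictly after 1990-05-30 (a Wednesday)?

May 1990 starts on a Tuesday; its first Sunday is the 6th, so the 3rd Sunday is the 20th — 1990-05-20.
That is not after 1990-05-30, so look at June 1990.
June 1990 starts on a Friday; its first Sunday is the 3rd, so the 3rd Sunday is the 17th — 1990-06-17.

1990-06-17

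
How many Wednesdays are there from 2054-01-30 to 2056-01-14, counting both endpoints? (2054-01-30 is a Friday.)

2054-01-30 is a Friday; the first Wednesday on or after it is 2054-02-04 (5 days later).
From 2054-02-04 to 2056-01-14: 330 + 365 + 14 = 709 days (rest of 2054, 2055, to 2056-01-14 in 2056).
709 ÷ 7 = 101 full weeks with remainder 2, so 101 more Wednesdays after the first → 102.

102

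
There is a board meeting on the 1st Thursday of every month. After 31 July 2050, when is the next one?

July 2050 starts on a Friday, so its 1st Thursday is 7 July 2050 (6 days in).
That is not after 31 July 2050, so look at August 2050.
August 2050 starts on a Monday, so its 1st Thursday is 4 August 2050 (3 days in).

4 August 2050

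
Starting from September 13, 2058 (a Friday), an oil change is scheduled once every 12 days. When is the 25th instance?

June 28, 2059

The 25th occurrence is 24 intervals after the first: 24 × 12 = 288 days after September 13, 2058.
September has 30 days — 17 days to the end of September leaves 271.
October has 31 days (240 left).
November has 30 days (210 left).
December has 31 days (179 left).
January has 31 days (148 left).
February has 28 days (120 left).
March has 31 days (89 left).
April has 30 days (59 left).
May has 31 days (28 left).
28 days into June → June 28, 2059.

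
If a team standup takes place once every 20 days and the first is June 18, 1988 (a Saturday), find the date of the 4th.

August 17, 1988

The 4th occurrence is 3 intervals after the first: 3 × 20 = 60 days after June 18, 1988.
June has 30 days — 12 days to the end of June leaves 48.
July has 31 days (17 left).
17 days into August → August 17, 1988.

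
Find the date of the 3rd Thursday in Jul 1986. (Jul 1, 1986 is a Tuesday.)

Jul 1986 begins on a Tuesday, so the first Thursday is Jul 3 (2 days later).
The 3rd Thursday is 2 weeks later: 3 + 14 = 17.

Jul 17, 1986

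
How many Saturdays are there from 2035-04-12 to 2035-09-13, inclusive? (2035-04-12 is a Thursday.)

22

2035-04-12 is a Thursday; the first Saturday on or after it is 2035-04-14 (2 days later).
From 2035-04-14 to 2035-09-13: 16 + 31 + 30 + 31 + 31 + 13 = 152 days (rest of April, May, June, July, August, September).
152 ÷ 7 = 21 full weeks with remainder 5, so 21 more Saturdays after the first → 22.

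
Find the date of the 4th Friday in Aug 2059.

The first Friday of Aug 2059 is Aug 1.
The 4th Friday is 3 weeks later: 1 + 21 = 22.

Aug 22, 2059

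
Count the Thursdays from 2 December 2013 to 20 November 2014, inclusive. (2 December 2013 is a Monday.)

2 December 2013 is a Monday; the first Thursday on or after it is 5 December 2013 (3 days later).
From 5 December 2013 to 20 November 2014: 26 + 324 = 350 days (rest of 2013, to 20 November 2014 in 2014).
350 ÷ 7 = 50 full weeks with remainder 0, so 50 more Thursdays after the first → 51.

51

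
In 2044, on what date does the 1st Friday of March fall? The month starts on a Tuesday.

4 March 2044

March 2044 begins on a Tuesday, so the first Friday is March 4 (3 days later).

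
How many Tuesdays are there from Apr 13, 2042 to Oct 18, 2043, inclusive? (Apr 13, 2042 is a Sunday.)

79

Apr 13, 2042 is a Sunday; the first Tuesday on or after it is Apr 15, 2042 (2 days later).
From Apr 15, 2042 to Oct 18, 2043: 260 + 291 = 551 days (rest of 2042, to Oct 18, 2043 in 2043).
551 ÷ 7 = 78 full weeks with remainder 5, so 78 more Tuesdays after the first → 79.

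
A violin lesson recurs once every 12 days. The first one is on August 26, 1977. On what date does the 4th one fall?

October 1, 1977

The 4th occurrence is 3 intervals after the first: 3 × 12 = 36 days after August 26, 1977.
August has 31 days — 5 days to the end of August leaves 31.
September has 30 days (1 left).
1 day into October → October 1, 1977.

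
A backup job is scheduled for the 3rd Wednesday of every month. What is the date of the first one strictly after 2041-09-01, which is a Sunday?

2041-09-18

September 2041 starts on a Sunday; its first Wednesday is the 4th, so the 3rd Wednesday is the 18th — 2041-09-18.
2041-09-18 is after 2041-09-01, so that is the next one.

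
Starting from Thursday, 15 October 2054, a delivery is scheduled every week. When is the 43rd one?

5 August 2055

The 43rd occurrence is 42 intervals after the first: 42 × 7 = 294 days after 15 October 2054.
October has 31 days — 16 days to the end of October leaves 278.
November has 30 days (248 left).
December has 31 days (217 left).
January has 31 days (186 left).
February has 28 days (158 left).
March has 31 days (127 left).
April has 30 days (97 left).
May has 31 days (66 left).
June has 30 days (36 left).
July has 31 days (5 left).
5 days into August → 5 August 2055.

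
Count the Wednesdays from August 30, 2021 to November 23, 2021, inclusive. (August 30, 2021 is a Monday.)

August 30, 2021 is a Monday; the first Wednesday on or after it is September 1, 2021 (2 days later).
From September 1, 2021 to November 23, 2021: 29 + 31 + 23 = 83 days (rest of September, October, November).
83 ÷ 7 = 11 full weeks with remainder 6, so 11 more Wednesdays after the first → 12.

12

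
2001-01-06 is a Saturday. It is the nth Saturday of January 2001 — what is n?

1st

Day 6 falls in week ⌈6/7⌉ of the month.
Days 1–7 hold the 1st Saturday, 8–14 the 2nd, 15–21 the 3rd, 22–28 the 4th, 29–31 the 5th.
6 is in the range for the 1st.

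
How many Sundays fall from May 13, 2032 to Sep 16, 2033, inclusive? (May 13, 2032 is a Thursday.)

70

May 13, 2032 is a Thursday; the first Sunday on or after it is May 16, 2032 (3 days later).
From May 16, 2032 to Sep 16, 2033: 229 + 259 = 488 days (rest of 2032, to Sep 16, 2033 in 2033).
488 ÷ 7 = 69 full weeks with remainder 5, so 69 more Sundays after the first → 70.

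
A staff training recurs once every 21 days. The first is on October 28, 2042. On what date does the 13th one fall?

The 13th occurrence is 12 intervals after the first: 12 × 21 = 252 days after October 28, 2042.
October has 31 days — 3 days to the end of October leaves 249.
November has 30 days (219 left).
December has 31 days (188 left).
January has 31 days (157 left).
February has 28 days (129 left).
March has 31 days (98 left).
April has 30 days (68 left).
May has 31 days (37 left).
June has 30 days (7 left).
7 days into July → July 7, 2043.

July 7, 2043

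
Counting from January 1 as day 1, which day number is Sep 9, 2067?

252

Days in months before Sep: 31 + 28 + 31 + 30 + 31 + 30 + 31 + 31 = 243.
Plus 9 days into Sep → day 252.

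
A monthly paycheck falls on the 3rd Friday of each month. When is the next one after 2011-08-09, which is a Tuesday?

August 2011 starts on a Monday; its first Friday is the 5th, so the 3rd Friday is the 19th — 2011-08-19.
2011-08-19 is after 2011-08-09, so that is the next one.

2011-08-19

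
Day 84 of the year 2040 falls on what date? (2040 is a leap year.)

2040-03-24

January has 31 days (84 − 31 = 53 remain).
February has 29 days (53 − 29 = 24 remain).
24 into March → March 24.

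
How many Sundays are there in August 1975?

5

August 1, 1975 is a Friday; the first Sunday on or after it is August 3, 1975 (2 days later).
From August 3, 1975 to August 31, 1975 is 31 − 3 = 28 days.
28 ÷ 7 = 4 full weeks with remainder 0, so 4 more Sundays after the first → 5.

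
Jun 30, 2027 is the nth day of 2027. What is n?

Days in months before Jun: 31 + 28 + 31 + 30 + 31 = 151.
Plus 30 days into Jun → day 181.

181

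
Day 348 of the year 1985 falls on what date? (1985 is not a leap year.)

1985-12-14

January has 31 days (348 − 31 = 317 remain).
February has 28 days (317 − 28 = 289 remain).
March has 31 days (289 − 31 = 258 remain).
April has 30 days (258 − 30 = 228 remain).
May has 31 days (228 − 31 = 197 remain).
June has 30 days (197 − 30 = 167 remain).
July has 31 days (167 − 31 = 136 remain).
August has 31 days (136 − 31 = 105 remain).
September has 30 days (105 − 30 = 75 remain).
October has 31 days (75 − 31 = 44 remain).
November has 30 days (44 − 30 = 14 remain).
14 into December → December 14.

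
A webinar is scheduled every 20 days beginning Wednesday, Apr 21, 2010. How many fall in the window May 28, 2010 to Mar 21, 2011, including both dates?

Occurrences land 20·i days after Apr 21, 2010 for i = 0, 1, 2, …
May 28, 2010 is 37 days after the start; 37 ÷ 20 = 1 remainder 17; since the remainder is 17, round up to i = 2. First occurrence in the window: #3 on May 31, 2010 (2×20 = 40 days in).
Mar 21, 2011 is 334 days after the start; 334 ÷ 20 = 16 remainder 14. Last occurrence in the window: #17 on Mar 7, 2011.
Occurrences #3 through #17: 15 in total.

15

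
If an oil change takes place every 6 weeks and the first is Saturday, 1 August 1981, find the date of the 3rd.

The 3rd occurrence is 2 intervals after the first: 2 × 42 = 84 days after 1 August 1981.
August has 31 days — 30 days to the end of August leaves 54.
September has 30 days (24 left).
24 days into October → 24 October 1981.

24 October 1981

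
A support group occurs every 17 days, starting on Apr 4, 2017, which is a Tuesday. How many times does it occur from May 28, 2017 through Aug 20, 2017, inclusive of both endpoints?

5

Occurrences land 17·i days after Apr 4, 2017 for i = 0, 1, 2, …
May 28, 2017 is 54 days after the start; 54 ÷ 17 = 3 remainder 3; since the remainder is 3, round up to i = 4. First occurrence in the window: #5 on Jun 11, 2017 (4×17 = 68 days in).
Aug 20, 2017 is 138 days after the start; 138 ÷ 17 = 8 remainder 2. Last occurrence in the window: #9 on Aug 18, 2017.
Occurrences #5 through #9: 5 in total.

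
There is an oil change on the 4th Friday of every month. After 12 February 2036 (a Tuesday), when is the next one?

February 2036 starts on a Friday; its first Friday is the 1st, so the 4th Friday is the 22nd — 22 February 2036.
22 February 2036 is after 12 February 2036, so that is the next one.

22 February 2036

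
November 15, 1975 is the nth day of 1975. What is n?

Days in months before November: 31 + 28 + 31 + 30 + 31 + 30 + 31 + 31 + 30 + 31 = 304.
Plus 15 days into November → day 319.

319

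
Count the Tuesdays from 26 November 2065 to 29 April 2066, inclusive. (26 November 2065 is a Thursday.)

26 November 2065 is a Thursday; the first Tuesday on or after it is 1 December 2065 (5 days later).
From 1 December 2065 to 29 April 2066: 30 + 31 + 28 + 31 + 29 = 149 days (rest of December, January, February, March, April).
149 ÷ 7 = 21 full weeks with remainder 2, so 21 more Tuesdays after the first → 22.

22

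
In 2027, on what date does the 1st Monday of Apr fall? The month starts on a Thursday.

Apr 2027 begins on a Thursday, so the first Monday is Apr 5 (4 days later).

Apr 5, 2027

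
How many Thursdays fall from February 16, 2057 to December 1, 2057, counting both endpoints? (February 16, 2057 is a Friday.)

41

February 16, 2057 is a Friday; the first Thursday on or after it is February 22, 2057 (6 days later).
From February 22, 2057 to December 1, 2057: 6 + 31 + 30 + 31 + 30 + 31 + 31 + 30 + 31 + 30 + 1 = 282 days (rest of February, March, April, May, June, July, August, September, October, November, December).
282 ÷ 7 = 40 full weeks with remainder 2, so 40 more Thursdays after the first → 41.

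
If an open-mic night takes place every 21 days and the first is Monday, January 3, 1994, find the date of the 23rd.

The 23rd occurrence is 22 intervals after the first: 22 × 21 = 462 days after January 3, 1994.
January has 31 days — 28 days to the end of January leaves 434.
From end of January to end of 1994 is 334 days (100 left).
January has 31 days (69 left).
February has 28 days (41 left).
March has 31 days (10 left).
10 days into April → April 10, 1995.

April 10, 1995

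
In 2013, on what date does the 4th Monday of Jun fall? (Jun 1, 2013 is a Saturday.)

Jun 2013 begins on a Saturday, so the first Monday is Jun 3 (2 days later).
The 4th Monday is 3 weeks later: 3 + 21 = 24.

Jun 24, 2013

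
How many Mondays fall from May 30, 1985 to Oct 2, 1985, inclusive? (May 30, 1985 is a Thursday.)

May 30, 1985 is a Thursday; the first Monday on or after it is Jun 3, 1985 (4 days later).
From Jun 3, 1985 to Oct 2, 1985: 27 + 31 + 31 + 30 + 2 = 121 days (rest of Jun, Jul, Aug, Sep, Oct).
121 ÷ 7 = 17 full weeks with remainder 2, so 17 more Mondays after the first → 18.

18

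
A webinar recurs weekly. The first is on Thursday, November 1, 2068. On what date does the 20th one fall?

The 20th occurrence is 19 intervals after the first: 19 × 7 = 133 days after November 1, 2068.
November has 30 days — 29 days to the end of November leaves 104.
December has 31 days (73 left).
January has 31 days (42 left).
February has 28 days (14 left).
14 days into March → March 14, 2069.

March 14, 2069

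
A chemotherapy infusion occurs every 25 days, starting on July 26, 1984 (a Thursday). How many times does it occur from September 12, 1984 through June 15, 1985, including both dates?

Occurrences land 25·i days after July 26, 1984 for i = 0, 1, 2, …
September 12, 1984 is 48 days after the start; 48 ÷ 25 = 1 remainder 23; since the remainder is 23, round up to i = 2. First occurrence in the window: #3 on September 14, 1984 (2×25 = 50 days in).
June 15, 1985 is 324 days after the start; 324 ÷ 25 = 12 remainder 24. Last occurrence in the window: #13 on May 22, 1985.
Occurrences #3 through #13: 11 in total.

11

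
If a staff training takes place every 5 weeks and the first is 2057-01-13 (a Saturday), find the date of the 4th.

2057-04-28

The 4th occurrence is 3 intervals after the first: 3 × 35 = 105 days after 2057-01-13.
January has 31 days — 18 days to the end of January leaves 87.
February has 28 days (59 left).
March has 31 days (28 left).
28 days into April → 2057-04-28.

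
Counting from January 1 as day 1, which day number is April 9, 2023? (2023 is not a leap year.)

Days in months before April: 31 + 28 + 31 = 90.
Plus 9 days into April → day 99.

99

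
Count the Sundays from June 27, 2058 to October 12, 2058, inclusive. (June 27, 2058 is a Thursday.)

June 27, 2058 is a Thursday; the first Sunday on or after it is June 30, 2058 (3 days later).
From June 30, 2058 to October 12, 2058: 0 + 31 + 31 + 30 + 12 = 104 days (rest of June, July, August, September, October).
104 ÷ 7 = 14 full weeks with remainder 6, so 14 more Sundays after the first → 15.

15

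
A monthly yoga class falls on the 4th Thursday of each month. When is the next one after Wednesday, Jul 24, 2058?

Jul 2058 starts on a Monday; its first Thursday is the 4th, so the 4th Thursday is the 25th — Jul 25, 2058.
Jul 25, 2058 is after Jul 24, 2058, so that is the next one.

Jul 25, 2058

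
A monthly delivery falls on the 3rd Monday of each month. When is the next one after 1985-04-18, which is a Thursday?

April 1985 starts on a Monday; its first Monday is the 1st, so the 3rd Monday is the 15th — 1985-04-15.
That is not after 1985-04-18, so look at May 1985.
May 1985 starts on a Wednesday; its first Monday is the 6th, so the 3rd Monday is the 20th — 1985-05-20.

1985-05-20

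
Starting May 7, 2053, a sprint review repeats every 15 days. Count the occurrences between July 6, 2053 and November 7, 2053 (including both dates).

9

Occurrences land 15·i days after May 7, 2053 for i = 0, 1, 2, …
July 6, 2053 is 60 days after the start; 60 ÷ 15 = 4 remainder 0. First occurrence in the window: #5 on July 6, 2053 (4×15 = 60 days in).
November 7, 2053 is 184 days after the start; 184 ÷ 15 = 12 remainder 4. Last occurrence in the window: #13 on November 3, 2053.
Occurrences #5 through #13: 9 in total.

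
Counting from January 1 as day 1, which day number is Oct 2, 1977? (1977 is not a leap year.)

275

Days in months before Oct: 31 + 28 + 31 + 30 + 31 + 30 + 31 + 31 + 30 = 273.
Plus 2 days into Oct → day 275.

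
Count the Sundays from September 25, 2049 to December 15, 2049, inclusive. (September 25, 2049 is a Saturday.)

12

September 25, 2049 is a Saturday; the first Sunday on or after it is September 26, 2049 (1 day later).
From September 26, 2049 to December 15, 2049: 4 + 31 + 30 + 15 = 80 days (rest of September, October, November, December).
80 ÷ 7 = 11 full weeks with remainder 3, so 11 more Sundays after the first → 12.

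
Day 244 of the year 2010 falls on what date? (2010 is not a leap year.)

January has 31 days (244 − 31 = 213 remain).
February has 28 days (213 − 28 = 185 remain).
March has 31 days (185 − 31 = 154 remain).
April has 30 days (154 − 30 = 124 remain).
May has 31 days (124 − 31 = 93 remain).
June has 30 days (93 − 30 = 63 remain).
July has 31 days (63 − 31 = 32 remain).
August has 31 days (32 − 31 = 1 remain).
1 into September → September 1.

September 1, 2010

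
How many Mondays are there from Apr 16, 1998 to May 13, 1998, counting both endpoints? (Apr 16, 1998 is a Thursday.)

Apr 16, 1998 is a Thursday; the first Monday on or after it is Apr 20, 1998 (4 days later).
From Apr 20, 1998 to May 13, 1998: 10 + 13 = 23 days (rest of Apr, May).
23 ÷ 7 = 3 full weeks with remainder 2, so 3 more Mondays after the first → 4.

4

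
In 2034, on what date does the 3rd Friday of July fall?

July 21, 2034

July 2034 begins on a Saturday, so the first Friday is July 7 (6 days later).
The 3rd Friday is 2 weeks later: 7 + 14 = 21.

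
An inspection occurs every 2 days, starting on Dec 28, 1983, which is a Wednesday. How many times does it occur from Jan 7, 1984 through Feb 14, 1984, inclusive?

20

Occurrences land 2·i days after Dec 28, 1983 for i = 0, 1, 2, …
Jan 7, 1984 is 10 days after the start; 10 ÷ 2 = 5 remainder 0. First occurrence in the window: #6 on Jan 7, 1984 (5×2 = 10 days in).
Feb 14, 1984 is 48 days after the start; 48 ÷ 2 = 24 remainder 0. Last occurrence in the window: #25 on Feb 14, 1984.
Occurrences #6 through #25: 20 in total.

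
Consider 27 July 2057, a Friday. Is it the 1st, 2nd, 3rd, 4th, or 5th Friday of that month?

Day 27 falls in week ⌈27/7⌉ of the month.
Days 1–7 hold the 1st Friday, 8–14 the 2nd, 15–21 the 3rd, 22–28 the 4th, 29–31 the 5th.
27 is in the range for the 4th.

4th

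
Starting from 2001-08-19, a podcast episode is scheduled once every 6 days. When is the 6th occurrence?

The 6th occurrence is 5 intervals after the first: 5 × 6 = 30 days after 2001-08-19.
August has 31 days — 12 days to the end of August leaves 18.
18 days into September → 2001-09-18.

2001-09-18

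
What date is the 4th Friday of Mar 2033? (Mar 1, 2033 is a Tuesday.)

Mar 25, 2033

Mar 2033 begins on a Tuesday, so the first Friday is Mar 4 (3 days later).
The 4th Friday is 3 weeks later: 4 + 21 = 25.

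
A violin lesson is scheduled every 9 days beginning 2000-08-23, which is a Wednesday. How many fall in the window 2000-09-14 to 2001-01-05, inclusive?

13

Occurrences land 9·i days after 2000-08-23 for i = 0, 1, 2, …
2000-09-14 is 22 days after the start; 22 ÷ 9 = 2 remainder 4; since the remainder is 4, round up to i = 3. First occurrence in the window: #4 on 2000-09-19 (3×9 = 27 days in).
2001-01-05 is 135 days after the start; 135 ÷ 9 = 15 remainder 0. Last occurrence in the window: #16 on 2001-01-05.
Occurrences #4 through #16: 13 in total.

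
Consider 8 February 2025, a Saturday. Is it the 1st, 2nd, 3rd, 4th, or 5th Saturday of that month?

2nd

Day 8 falls in week ⌈8/7⌉ of the month.
Days 1–7 hold the 1st Saturday, 8–14 the 2nd, 15–21 the 3rd, 22–28 the 4th, 29–31 the 5th.
8 is in the range for the 2nd.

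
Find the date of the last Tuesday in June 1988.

28 June 1988

June 1988 begins on a Wednesday, so the first Tuesday is June 7 (6 days later).
June 1988 has 30 days. Adding weeks: 7, 14, 21, 28 — the last one ≤ 30 is the 28th.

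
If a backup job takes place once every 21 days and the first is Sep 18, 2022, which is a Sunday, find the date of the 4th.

The 4th occurrence is 3 intervals after the first: 3 × 21 = 63 days after Sep 18, 2022.
Sep has 30 days — 12 days to the end of Sep leaves 51.
Oct has 31 days (20 left).
20 days into Nov → Nov 20, 2022.

Nov 20, 2022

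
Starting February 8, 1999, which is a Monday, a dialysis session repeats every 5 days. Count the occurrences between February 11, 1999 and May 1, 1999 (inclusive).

16

Occurrences land 5·i days after February 8, 1999 for i = 0, 1, 2, …
February 11, 1999 is 3 days after the start; 3 ÷ 5 = 0 remainder 3; since the remainder is 3, round up to i = 1. First occurrence in the window: #2 on February 13, 1999 (1×5 = 5 days in).
May 1, 1999 is 82 days after the start; 82 ÷ 5 = 16 remainder 2. Last occurrence in the window: #17 on April 29, 1999.
Occurrences #2 through #17: 16 in total.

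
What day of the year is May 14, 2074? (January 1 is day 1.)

Days in months before May: 31 + 28 + 31 + 30 = 120.
Plus 14 days into May → day 134.

134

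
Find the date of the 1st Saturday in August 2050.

August 6, 2050

August 2050 begins on a Monday, so the first Saturday is August 6 (5 days later).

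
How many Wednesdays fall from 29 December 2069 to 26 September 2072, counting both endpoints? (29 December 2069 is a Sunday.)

29 December 2069 is a Sunday; the first Wednesday on or after it is 1 January 2070 (3 days later).
From 1 January 2070 to 26 September 2072: 364 + 365 + 270 = 999 days (rest of 2070, 2071, to 26 September 2072 in 2072).
999 ÷ 7 = 142 full weeks with remainder 5, so 142 more Wednesdays after the first → 143.

143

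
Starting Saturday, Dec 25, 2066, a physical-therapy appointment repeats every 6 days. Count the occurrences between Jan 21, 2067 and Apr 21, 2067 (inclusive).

15

Occurrences land 6·i days after Dec 25, 2066 for i = 0, 1, 2, …
Jan 21, 2067 is 27 days after the start; 27 ÷ 6 = 4 remainder 3; since the remainder is 3, round up to i = 5. First occurrence in the window: #6 on Jan 24, 2067 (5×6 = 30 days in).
Apr 21, 2067 is 117 days after the start; 117 ÷ 6 = 19 remainder 3. Last occurrence in the window: #20 on Apr 18, 2067.
Occurrences #6 through #20: 15 in total.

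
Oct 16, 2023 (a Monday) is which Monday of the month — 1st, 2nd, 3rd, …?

3rd

Day 16 falls in week ⌈16/7⌉ of the month.
Days 1–7 hold the 1st Monday, 8–14 the 2nd, 15–21 the 3rd, 22–28 the 4th, 29–31 the 5th.
16 is in the range for the 3rd.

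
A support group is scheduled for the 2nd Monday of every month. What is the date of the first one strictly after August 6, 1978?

August 14, 1978

August 1978 starts on a Tuesday; its first Monday is the 7th, so the 2nd Monday is the 14th — August 14, 1978.
August 14, 1978 is after August 6, 1978, so that is the next one.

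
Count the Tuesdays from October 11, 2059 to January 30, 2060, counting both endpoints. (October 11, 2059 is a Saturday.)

October 11, 2059 is a Saturday; the first Tuesday on or after it is October 14, 2059 (3 days later).
From October 14, 2059 to January 30, 2060: 17 + 30 + 31 + 30 = 108 days (rest of October, November, December, January).
108 ÷ 7 = 15 full weeks with remainder 3, so 15 more Tuesdays after the first → 16.

16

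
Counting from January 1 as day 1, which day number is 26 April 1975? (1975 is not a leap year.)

Days in months before April: 31 + 28 + 31 = 90.
Plus 26 days into April → day 116.

116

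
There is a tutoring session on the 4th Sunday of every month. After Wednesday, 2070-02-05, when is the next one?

2070-02-23

February 2070 starts on a Saturday; its first Sunday is the 2nd, so the 4th Sunday is the 23rd — 2070-02-23.
2070-02-23 is after 2070-02-05, so that is the next one.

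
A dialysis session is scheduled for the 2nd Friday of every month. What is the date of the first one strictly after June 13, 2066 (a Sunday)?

June 2066 starts on a Tuesday; its first Friday is the 4th, so the 2nd Friday is the 11th — June 11, 2066.
That is not after June 13, 2066, so look at July 2066.
July 2066 starts on a Thursday; its first Friday is the 2nd, so the 2nd Friday is the 9th — July 9, 2066.

July 9, 2066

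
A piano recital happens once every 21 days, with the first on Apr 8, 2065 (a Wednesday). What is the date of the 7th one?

The 7th occurrence is 6 intervals after the first: 6 × 21 = 126 days after Apr 8, 2065.
Apr has 30 days — 22 days to the end of Apr leaves 104.
May has 31 days (73 left).
Jun has 30 days (43 left).
Jul has 31 days (12 left).
12 days into Aug → Aug 12, 2065.

Aug 12, 2065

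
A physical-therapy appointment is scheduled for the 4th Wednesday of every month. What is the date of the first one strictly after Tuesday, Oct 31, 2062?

Oct 2062 starts on a Sunday; its first Wednesday is the 4th, so the 4th Wednesday is the 25th — Oct 25, 2062.
That is not after Oct 31, 2062, so look at Nov 2062.
Nov 2062 starts on a Wednesday; its first Wednesday is the 1st, so the 4th Wednesday is the 22nd — Nov 22, 2062.

Nov 22, 2062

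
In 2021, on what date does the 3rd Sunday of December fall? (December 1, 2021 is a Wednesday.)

December 2021 begins on a Wednesday, so the first Sunday is December 5 (4 days later).
The 3rd Sunday is 2 weeks later: 5 + 14 = 19.

19 December 2021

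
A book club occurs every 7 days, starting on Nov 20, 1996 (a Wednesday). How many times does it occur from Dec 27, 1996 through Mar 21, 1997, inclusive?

12

Occurrences land 7·i days after Nov 20, 1996 for i = 0, 1, 2, …
Dec 27, 1996 is 37 days after the start; 37 ÷ 7 = 5 remainder 2; since the remainder is 2, round up to i = 6. First occurrence in the window: #7 on Jan 1, 1997 (6×7 = 42 days in).
Mar 21, 1997 is 121 days after the start; 121 ÷ 7 = 17 remainder 2. Last occurrence in the window: #18 on Mar 19, 1997.
Occurrences #7 through #18: 12 in total.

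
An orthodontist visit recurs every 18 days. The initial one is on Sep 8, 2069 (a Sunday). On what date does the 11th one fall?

The 11th occurrence is 10 intervals after the first: 10 × 18 = 180 days after Sep 8, 2069.
Sep has 30 days — 22 days to the end of Sep leaves 158.
Oct has 31 days (127 left).
Nov has 30 days (97 left).
Dec has 31 days (66 left).
Jan has 31 days (35 left).
Feb has 28 days (7 left).
7 days into Mar → Mar 7, 2070.

Mar 7, 2070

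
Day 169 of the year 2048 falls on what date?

January has 31 days (169 − 31 = 138 remain).
February has 29 days (138 − 29 = 109 remain).
March has 31 days (109 − 31 = 78 remain).
April has 30 days (78 − 30 = 48 remain).
May has 31 days (48 − 31 = 17 remain).
17 into June → June 17.

June 17, 2048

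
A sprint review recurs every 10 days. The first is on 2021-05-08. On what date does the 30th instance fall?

The 30th occurrence is 29 intervals after the first: 29 × 10 = 290 days after 2021-05-08.
May has 31 days — 23 days to the end of May leaves 267.
June has 30 days (237 left).
July has 31 days (206 left).
August has 31 days (175 left).
September has 30 days (145 left).
October has 31 days (114 left).
November has 30 days (84 left).
December has 31 days (53 left).
January has 31 days (22 left).
22 days into February → 2022-02-22.

2022-02-22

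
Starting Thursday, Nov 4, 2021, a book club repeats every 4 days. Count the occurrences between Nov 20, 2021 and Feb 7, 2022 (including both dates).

Occurrences land 4·i days after Nov 4, 2021 for i = 0, 1, 2, …
Nov 20, 2021 is 16 days after the start; 16 ÷ 4 = 4 remainder 0. First occurrence in the window: #5 on Nov 20, 2021 (4×4 = 16 days in).
Feb 7, 2022 is 95 days after the start; 95 ÷ 4 = 23 remainder 3. Last occurrence in the window: #24 on Feb 4, 2022.
Occurrences #5 through #24: 20 in total.

20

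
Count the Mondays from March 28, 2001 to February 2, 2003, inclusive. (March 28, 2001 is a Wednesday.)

96

March 28, 2001 is a Wednesday; the first Monday on or after it is April 2, 2001 (5 days later).
From April 2, 2001 to February 2, 2003: 273 + 365 + 33 = 671 days (rest of 2001, 2002, to February 2, 2003 in 2003).
671 ÷ 7 = 95 full weeks with remainder 6, so 95 more Mondays after the first → 96.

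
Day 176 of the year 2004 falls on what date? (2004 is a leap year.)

Jun 24, 2004

Jan has 31 days (176 − 31 = 145 remain).
Feb has 29 days (145 − 29 = 116 remain).
Mar has 31 days (116 − 31 = 85 remain).
Apr has 30 days (85 − 30 = 55 remain).
May has 31 days (55 − 31 = 24 remain).
24 into Jun → Jun 24.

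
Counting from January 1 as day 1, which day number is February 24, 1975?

55

Days in months before February: 31 = 31.
Plus 24 days into February → day 55.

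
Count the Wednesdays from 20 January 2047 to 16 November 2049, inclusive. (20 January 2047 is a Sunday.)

147

20 January 2047 is a Sunday; the first Wednesday on or after it is 23 January 2047 (3 days later).
From 23 January 2047 to 16 November 2049: 342 + 366 + 320 = 1028 days (rest of 2047, 2048, to 16 November 2049 in 2049).
1028 ÷ 7 = 146 full weeks with remainder 6, so 146 more Wednesdays after the first → 147.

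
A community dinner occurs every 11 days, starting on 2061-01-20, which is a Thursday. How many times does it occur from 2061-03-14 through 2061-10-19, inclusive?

Occurrences land 11·i days after 2061-01-20 for i = 0, 1, 2, …
2061-03-14 is 53 days after the start; 53 ÷ 11 = 4 remainder 9; since the remainder is 9, round up to i = 5. First occurrence in the window: #6 on 2061-03-16 (5×11 = 55 days in).
2061-10-19 is 272 days after the start; 272 ÷ 11 = 24 remainder 8. Last occurrence in the window: #25 on 2061-10-11.
Occurrences #6 through #25: 20 in total.

20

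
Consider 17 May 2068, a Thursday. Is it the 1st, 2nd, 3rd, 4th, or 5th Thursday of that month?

3rd

Day 17 falls in week ⌈17/7⌉ of the month.
Days 1–7 hold the 1st Thursday, 8–14 the 2nd, 15–21 the 3rd, 22–28 the 4th, 29–31 the 5th.
17 is in the range for the 3rd.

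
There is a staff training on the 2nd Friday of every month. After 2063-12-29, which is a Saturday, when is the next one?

2064-01-11

December 2063 starts on a Saturday; its first Friday is the 7th, so the 2nd Friday is the 14th — 2063-12-14.
That is not after 2063-12-29, so look at January 2064.
January 2064 starts on a Tuesday; its first Friday is the 4th, so the 2nd Friday is the 11th — 2064-01-11.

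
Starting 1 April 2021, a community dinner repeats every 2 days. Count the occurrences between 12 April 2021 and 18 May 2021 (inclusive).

Occurrences land 2·i days after 1 April 2021 for i = 0, 1, 2, …
12 April 2021 is 11 days after the start; 11 ÷ 2 = 5 remainder 1; since the remainder is 1, round up to i = 6. First occurrence in the window: #7 on 13 April 2021 (6×2 = 12 days in).
18 May 2021 is 47 days after the start; 47 ÷ 2 = 23 remainder 1. Last occurrence in the window: #24 on 17 May 2021.
Occurrences #7 through #24: 18 in total.

18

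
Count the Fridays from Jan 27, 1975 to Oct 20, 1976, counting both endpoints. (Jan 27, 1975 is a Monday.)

Jan 27, 1975 is a Monday; the first Friday on or after it is Jan 31, 1975 (4 days later).
From Jan 31, 1975 to Oct 20, 1976: 334 + 294 = 628 days (rest of 1975, to Oct 20, 1976 in 1976).
628 ÷ 7 = 89 full weeks with remainder 5, so 89 more Fridays after the first → 90.

90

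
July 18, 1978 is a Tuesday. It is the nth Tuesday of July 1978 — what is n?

3rd

Day 18 falls in week ⌈18/7⌉ of the month.
Days 1–7 hold the 1st Tuesday, 8–14 the 2nd, 15–21 the 3rd, 22–28 the 4th, 29–31 the 5th.
18 is in the range for the 3rd.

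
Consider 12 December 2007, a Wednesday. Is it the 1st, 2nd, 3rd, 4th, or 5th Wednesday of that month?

Day 12 falls in week ⌈12/7⌉ of the month.
Days 1–7 hold the 1st Wednesday, 8–14 the 2nd, 15–21 the 3rd, 22–28 the 4th, 29–31 the 5th.
12 is in the range for the 2nd.

2nd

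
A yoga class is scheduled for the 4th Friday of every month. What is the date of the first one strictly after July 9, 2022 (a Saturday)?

July 2022 starts on a Friday; its first Friday is the 1st, so the 4th Friday is the 22nd — July 22, 2022.
July 22, 2022 is after July 9, 2022, so that is the next one.

July 22, 2022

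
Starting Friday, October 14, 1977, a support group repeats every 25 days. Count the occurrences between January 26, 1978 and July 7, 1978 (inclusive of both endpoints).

6

Occurrences land 25·i days after October 14, 1977 for i = 0, 1, 2, …
January 26, 1978 is 104 days after the start; 104 ÷ 25 = 4 remainder 4; since the remainder is 4, round up to i = 5. First occurrence in the window: #6 on February 16, 1978 (5×25 = 125 days in).
July 7, 1978 is 266 days after the start; 266 ÷ 25 = 10 remainder 16. Last occurrence in the window: #11 on June 21, 1978.
Occurrences #6 through #11: 6 in total.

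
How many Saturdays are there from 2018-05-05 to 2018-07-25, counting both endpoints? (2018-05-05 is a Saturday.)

2018-05-05 is a Saturday; the first Saturday on or after it is 2018-05-05.
From 2018-05-05 to 2018-07-25: 26 + 30 + 25 = 81 days (rest of May, June, July).
81 ÷ 7 = 11 full weeks with remainder 4, so 11 more Saturdays after the first → 12.

12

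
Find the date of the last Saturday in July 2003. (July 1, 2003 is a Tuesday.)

July 2003 begins on a Tuesday, so the first Saturday is July 5 (4 days later).
July 2003 has 31 days. Adding weeks: 5, 12, 19, 26 — the last one ≤ 31 is the 26th.

July 26, 2003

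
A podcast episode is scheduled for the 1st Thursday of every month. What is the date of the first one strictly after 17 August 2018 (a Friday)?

6 September 2018

August 2018 starts on a Wednesday, so its 1st Thursday is 2 August 2018 (1 day in).
That is not after 17 August 2018, so look at September 2018.
September 2018 starts on a Saturday, so its 1st Thursday is 6 September 2018 (5 days in).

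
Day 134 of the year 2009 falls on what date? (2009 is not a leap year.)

Jan has 31 days (134 − 31 = 103 remain).
Feb has 28 days (103 − 28 = 75 remain).
Mar has 31 days (75 − 31 = 44 remain).
Apr has 30 days (44 − 30 = 14 remain).
14 into May → May 14.

May 14, 2009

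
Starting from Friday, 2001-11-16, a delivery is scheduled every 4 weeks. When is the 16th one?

2003-01-10

The 16th occurrence is 15 intervals after the first: 15 × 28 = 420 days after 2001-11-16.
November has 30 days — 14 days to the end of November leaves 406.
From end of November to end of 2001 is 31 days (375 left).
2002 has 365 days (10 left).
10 days into January → 2003-01-10.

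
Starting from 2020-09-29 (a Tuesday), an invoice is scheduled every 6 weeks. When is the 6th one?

2021-04-27

The 6th occurrence is 5 intervals after the first: 5 × 42 = 210 days after 2020-09-29.
September has 30 days — 1 day to the end of September leaves 209.
October has 31 days (178 left).
November has 30 days (148 left).
December has 31 days (117 left).
January has 31 days (86 left).
February has 28 days (58 left).
March has 31 days (27 left).
27 days into April → 2021-04-27.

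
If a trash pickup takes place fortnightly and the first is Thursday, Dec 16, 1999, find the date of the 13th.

The 13th occurrence is 12 intervals after the first: 12 × 14 = 168 days after Dec 16, 1999.
Dec has 31 days — 15 days to the end of Dec leaves 153.
Jan has 31 days (122 left).
Feb has 29 days (93 left).
Mar has 31 days (62 left).
Apr has 30 days (32 left).
May has 31 days (1 left).
1 day into Jun → Jun 1, 2000.

Jun 1, 2000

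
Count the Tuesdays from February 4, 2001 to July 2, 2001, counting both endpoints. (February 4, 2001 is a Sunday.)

February 4, 2001 is a Sunday; the first Tuesday on or after it is February 6, 2001 (2 days later).
From February 6, 2001 to July 2, 2001: 22 + 31 + 30 + 31 + 30 + 2 = 146 days (rest of February, March, April, May, June, July).
146 ÷ 7 = 20 full weeks with remainder 6, so 20 more Tuesdays after the first → 21.

21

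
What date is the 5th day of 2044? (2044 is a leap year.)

Jan 5, 2044

5 into Jan → Jan 5.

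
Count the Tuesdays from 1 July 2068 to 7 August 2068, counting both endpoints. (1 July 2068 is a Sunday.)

6

1 July 2068 is a Sunday; the first Tuesday on or after it is 3 July 2068 (2 days later).
From 3 July 2068 to 7 August 2068: 28 + 7 = 35 days (rest of July, August).
35 ÷ 7 = 5 full weeks with remainder 0, so 5 more Tuesdays after the first → 6.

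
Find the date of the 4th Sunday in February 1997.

The first Sunday of February 1997 is February 2.
The 4th Sunday is 3 weeks later: 2 + 21 = 23.

1997-02-23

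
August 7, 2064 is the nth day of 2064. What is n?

220

Days in months before August: 31 + 29 + 31 + 30 + 31 + 30 + 31 = 213.
Plus 7 days into August → day 220.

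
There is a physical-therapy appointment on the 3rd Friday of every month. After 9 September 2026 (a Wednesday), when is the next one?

September 2026 starts on a Tuesday; its first Friday is the 4th, so the 3rd Friday is the 18th — 18 September 2026.
18 September 2026 is after 9 September 2026, so that is the next one.

18 September 2026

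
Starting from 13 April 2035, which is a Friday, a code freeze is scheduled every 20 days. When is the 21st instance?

The 21st occurrence is 20 intervals after the first: 20 × 20 = 400 days after 13 April 2035.
April has 30 days — 17 days to the end of April leaves 383.
May has 31 days (352 left).
June has 30 days (322 left).
July has 31 days (291 left).
August has 31 days (260 left).
September has 30 days (230 left).
October has 31 days (199 left).
November has 30 days (169 left).
December has 31 days (138 left).
January has 31 days (107 left).
February has 29 days (78 left).
March has 31 days (47 left).
April has 30 days (17 left).
17 days into May → 17 May 2036.

17 May 2036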